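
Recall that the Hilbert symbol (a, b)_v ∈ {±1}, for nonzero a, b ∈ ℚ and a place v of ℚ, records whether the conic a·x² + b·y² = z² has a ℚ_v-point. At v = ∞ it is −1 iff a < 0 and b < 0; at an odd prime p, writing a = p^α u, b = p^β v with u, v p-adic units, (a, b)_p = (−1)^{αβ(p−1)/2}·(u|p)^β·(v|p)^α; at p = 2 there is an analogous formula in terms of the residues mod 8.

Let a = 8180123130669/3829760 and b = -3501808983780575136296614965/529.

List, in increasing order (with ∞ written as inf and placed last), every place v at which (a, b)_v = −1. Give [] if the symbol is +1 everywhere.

Mod squares: a ≡ 1971915, b ≡ -108965. Check v ∈ {∞, 2, 3, 5, 7, 11, 17, 19, 23, 31, 37, 41, 43}.
v=17: a=17^-1·(≡1), b=17^2·(≡7) mod 17; (1|17)=+1, (7|17)=-1; (−1)^{-1·2·8}·(+1)^2·(-1)^-1 = -1.
v=31: a=31^2·(≡8), b=31^5·(≡19) mod 31; (8|31)=+1, (19|31)=+1; (−1)^{2·5·15}·(+1)^5·(+1)^2 = +1.
v=19: a=19^1·(≡5), b=19^3·(≡12) mod 19; (5|19)=+1, (12|19)=-1; (−1)^{1·3·9}·(+1)^3·(-1)^1 = +1.
v=37: a=37^1·(≡22), b=37^3·(≡32) mod 37; (22|37)=-1, (32|37)=-1; (−1)^{1·3·18}·(-1)^3·(-1)^1 = +1.
v=43: a=43^0·(≡24), b=43^2·(≡24) mod 43; (24|43)=+1, (24|43)=+1; (−1)^{0·2·21}·(+1)^2·(+1)^0 = +1.
v=11: a=11^-1·(≡5), b=11^4·(≡3) mod 11; (5|11)=+1, (3|11)=+1; (−1)^{-1·4·5}·(+1)^4·(+1)^-1 = +1.
v=23: a=23^0·(≡21), b=23^-2·(≡1) mod 23; (21|23)=-1, (1|23)=+1; (−1)^{0·-2·11}·(-1)^-2·(+1)^0 = +1.
v=3: a=3^1·(≡2), b=3^2·(≡1) mod 3; (2|3)=-1, (1|3)=+1; (−1)^{1·2·1}·(-1)^2·(+1)^1 = +1.
v=2: v_2(a)=-12, v_2(b)=0; units ≡ 3, 3 (mod 8); ε·ε+αω+βω = 1·1+-12·1+0·1 ≡ 1  ⇒  (a,b)_2 = -1.
v=∞: 1971915 > 0 and -108965 < 0  ⇒  (a,b)_∞ = +1.
v=5: a=5^-1·(≡2), b=5^1·(≡3) mod 5; (2|5)=-1, (3|5)=-1; (−1)^{-1·1·2}·(-1)^1·(-1)^-1 = +1.
v=41: a=41^2·(≡33), b=41^0·(≡17) mod 41; (33|41)=+1, (17|41)=-1; (−1)^{2·0·20}·(+1)^0·(-1)^2 = +1.
v=7: a=7^4·(≡1), b=7^0·(≡2) mod 7; (1|7)=+1, (2|7)=+1; (−1)^{4·0·3}·(+1)^0·(+1)^4 = +1.
(1971915, -108965 / ℚ) ramifies at {2, 17}: a division algebra.

[2, 17]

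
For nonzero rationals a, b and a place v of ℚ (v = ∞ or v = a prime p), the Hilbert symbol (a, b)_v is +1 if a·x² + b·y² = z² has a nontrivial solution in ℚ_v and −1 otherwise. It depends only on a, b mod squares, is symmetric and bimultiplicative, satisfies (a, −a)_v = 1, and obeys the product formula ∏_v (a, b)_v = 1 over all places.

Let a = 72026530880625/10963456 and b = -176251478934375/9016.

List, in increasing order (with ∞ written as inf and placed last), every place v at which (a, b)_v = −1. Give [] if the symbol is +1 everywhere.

Mod squares: a ≡ 112746, b ≡ -563730. Check v ∈ {∞, 2, 3, 5, 7, 13, 19, 23, 41, 43}.
v=23: a=23^-1·(≡3), b=23^-1·(≡13) mod 23; (3|23)=+1, (13|23)=+1; (−1)^{-1·-1·11}·(+1)^-1·(+1)^-1 = -1.
v=19: a=19^-1·(≡1), b=19^1·(≡18) mod 19; (1|19)=+1, (18|19)=-1; (−1)^{-1·1·9}·(+1)^1·(-1)^-1 = +1.
v=41: a=41^2·(≡37), b=41^2·(≡9) mod 41; (37|41)=+1, (9|41)=+1; (−1)^{2·2·20}·(+1)^2·(+1)^2 = +1.
v=43: a=43^1·(≡18), b=43^1·(≡20) mod 43; (18|43)=-1, (20|43)=-1; (−1)^{1·1·21}·(-1)^1·(-1)^1 = -1.
v=∞: 112746 > 0 and -563730 < 0  ⇒  (a,b)_∞ = +1.
v=5: a=5^4·(≡4), b=5^5·(≡1) mod 5; (4|5)=+1, (1|5)=+1; (−1)^{4·5·2}·(+1)^5·(+1)^4 = +1.
v=13: a=13^0·(≡10), b=13^2·(≡5) mod 13; (10|13)=+1, (5|13)=-1; (−1)^{0·2·6}·(+1)^2·(-1)^0 = +1.
v=7: a=7^-2·(≡2), b=7^-2·(≡1) mod 7; (2|7)=+1, (1|7)=+1; (−1)^{-2·-2·3}·(+1)^-2·(+1)^-2 = +1.
v=2: v_2(a)=-9, v_2(b)=-3; units ≡ 5, 7 (mod 8); ε·ε+αω+βω = 0·1+-9·0+-3·1 ≡ 1  ⇒  (a,b)_2 = -1.
v=3: a=3^13·(≡1), b=3^5·(≡1) mod 3; (1|3)=+1, (1|3)=+1; (−1)^{13·5·1}·(+1)^5·(+1)^13 = -1.
(112746, -563730 / ℚ) ramifies at {2, 3, 23, 43}: a division algebra.

[2, 3, 23, 43]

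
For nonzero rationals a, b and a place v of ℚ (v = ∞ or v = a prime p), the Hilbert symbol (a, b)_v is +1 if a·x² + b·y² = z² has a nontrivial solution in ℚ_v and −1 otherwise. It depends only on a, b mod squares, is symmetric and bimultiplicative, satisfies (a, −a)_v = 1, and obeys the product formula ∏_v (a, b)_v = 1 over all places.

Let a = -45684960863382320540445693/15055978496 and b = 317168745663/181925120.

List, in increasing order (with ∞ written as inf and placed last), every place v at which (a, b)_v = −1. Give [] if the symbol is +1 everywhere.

Mod squares: a ≡ -2002, b ≡ 19635. Check v ∈ {∞, 2, 3, 5, 7, 11, 13, 17, 19, 29, 43, 47}.
v=17: a=17^4·(≡1), b=17^1·(≡8) mod 17; (1|17)=+1, (8|17)=+1; (−1)^{4·1·8}·(+1)^1·(+1)^4 = +1.
v=2: v_2(a)=-19, v_2(b)=-8; units ≡ 7, 3 (mod 8); ε·ε+αω+βω = 1·1+-19·1+-8·0 ≡ 0  ⇒  (a,b)_2 = +1.
v=∞: -2002 < 0 and 19635 > 0  ⇒  (a,b)_∞ = +1.
v=7: a=7^1·(≡1), b=7^1·(≡6) mod 7; (1|7)=+1, (6|7)=-1; (−1)^{1·1·3}·(+1)^1·(-1)^1 = +1.
v=5: a=5^0·(≡2), b=5^-1·(≡2) mod 5; (2|5)=-1, (2|5)=-1; (−1)^{0·-1·2}·(-1)^-1·(-1)^0 = -1.
v=47: a=47^-2·(≡45), b=47^0·(≡27) mod 47; (45|47)=-1, (27|47)=+1; (−1)^{-2·0·23}·(-1)^0·(+1)^-2 = +1.
v=19: a=19^4·(≡18), b=19^2·(≡15) mod 19; (18|19)=-1, (15|19)=-1; (−1)^{4·2·9}·(-1)^2·(-1)^4 = +1.
v=3: a=3^2·(≡2), b=3^1·(≡2) mod 3; (2|3)=-1, (2|3)=-1; (−1)^{2·1·1}·(-1)^1·(-1)^2 = -1.
v=43: a=43^4·(≡30), b=43^2·(≡5) mod 43; (30|43)=-1, (5|43)=-1; (−1)^{4·2·21}·(-1)^2·(-1)^4 = +1.
v=13: a=13^-1·(≡2), b=13^-2·(≡8) mod 13; (2|13)=-1, (8|13)=-1; (−1)^{-1·-2·6}·(-1)^-2·(-1)^-1 = -1.
v=29: a=29^0·(≡25), b=29^-2·(≡12) mod 29; (25|29)=+1, (12|29)=-1; (−1)^{0·-2·14}·(+1)^-2·(-1)^0 = +1.
v=11: a=11^7·(≡1), b=11^3·(≡4) mod 11; (1|11)=+1, (4|11)=+1; (−1)^{7·3·5}·(+1)^3·(+1)^7 = -1.
Ram(-2002, 19635) = {3, 5, 11, 13}; no ℚ_3-point on the conic.

[3, 5, 11, 13]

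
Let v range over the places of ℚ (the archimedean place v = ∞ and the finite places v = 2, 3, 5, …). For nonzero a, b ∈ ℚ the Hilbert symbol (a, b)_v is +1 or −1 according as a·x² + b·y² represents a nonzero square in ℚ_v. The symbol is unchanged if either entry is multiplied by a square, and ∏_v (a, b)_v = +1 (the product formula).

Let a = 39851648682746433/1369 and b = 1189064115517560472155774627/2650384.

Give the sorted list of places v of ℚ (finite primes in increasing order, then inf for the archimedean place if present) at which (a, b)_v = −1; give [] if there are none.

[3, 13, 31, 43]

(a, b) ≡ (20553, 29627) mod (ℚ^×)²; places V = {2, 3, 7, 11, 13, 17, 31, 37, 43, 47, 53, ∞}.
(a,b)_∞: sgn(20553)=+, sgn(29627)=+, so +1.
(a,b)_13: α=3, u≡7; β=5, v≡9 (mod 13); (7|13)=-1, (9|13)=+1; sign (−1)^0·-1^5·+1^3 = -1.
(a,b)_3: α=1, u≡2; β=2, v≡2 (mod 3); (2|3)=-1, (2|3)=-1; sign (−1)^0·-1^2·-1^1 = -1.
(a,b)_37: α=-2, u≡32; β=-2, v≡12 (mod 37); (32|37)=-1, (12|37)=+1; sign (−1)^0·-1^-2·+1^-2 = +1.
(a,b)_17: α=1, u≡4; β=2, v≡2 (mod 17); (4|17)=+1, (2|17)=+1; sign (−1)^0·+1^2·+1^1 = +1.
(a,b)_43: α=2, u≡33; β=3, v≡17 (mod 43); (33|43)=-1, (17|43)=+1; sign (−1)^0·-1^3·+1^2 = -1.
(a,b)_53: α=2, u≡10; β=3, v≡9 (mod 53); (10|53)=+1, (9|53)=+1; sign (−1)^0·+1^3·+1^2 = +1.
(a,b)_31: α=1, u≡30; β=2, v≡6 (mod 31); (30|31)=-1, (6|31)=-1; sign (−1)^0·-1^2·-1^1 = -1.
(a,b)_11: α=0, u≡1; β=-2, v≡9 (mod 11); (1|11)=+1, (9|11)=+1; sign (−1)^0·+1^-2·+1^0 = +1.
(a,b)_2: α=0, β=-4; u≡1, v≡3 (mod 8); ε(u)ε(v)=0·1, αω(v)=0·1, βω(u)=-4·0; sum ≡ 0  ⇒  +1.
(a,b)_7: α=0, u≡2; β=2, v≡5 (mod 7); (2|7)=+1, (5|7)=-1; sign (−1)^0·+1^2·-1^0 = +1.
(a,b)_47: α=2, u≡32; β=2, v≡37 (mod 47); (32|47)=+1, (37|47)=+1; sign (−1)^0·+1^2·+1^2 = +1.
|Ram(20553, 29627)| = 4, even; anisotropic at {3, 13, 31, 43}.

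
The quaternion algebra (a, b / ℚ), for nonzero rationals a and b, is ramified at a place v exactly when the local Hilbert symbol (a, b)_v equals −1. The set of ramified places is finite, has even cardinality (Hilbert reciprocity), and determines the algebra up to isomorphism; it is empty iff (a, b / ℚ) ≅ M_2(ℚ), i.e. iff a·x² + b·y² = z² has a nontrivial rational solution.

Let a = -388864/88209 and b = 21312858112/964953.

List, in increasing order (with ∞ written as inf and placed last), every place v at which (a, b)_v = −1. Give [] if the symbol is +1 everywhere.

[3, 11, 13, 17]

(a, b) ≡ (-31, 14586) mod (ℚ^×)²; places V = {2, 3, 7, 11, 13, 17, 19, 31, ∞}.
(a,b)_31: α=1, u≡3; β=2, v≡9 (mod 31); (3|31)=-1, (9|31)=+1; sign (−1)^0·-1^2·+1^1 = +1.
(a,b)_∞: sgn(-31)=−, sgn(14586)=+, so +1.
(a,b)_19: α=0, u≡6; β=-2, v≡18 (mod 19); (6|19)=+1, (18|19)=-1; sign (−1)^0·+1^-2·-1^0 = +1.
(a,b)_17: α=0, u≡10; β=1, v≡2 (mod 17); (10|17)=-1, (2|17)=+1; sign (−1)^0·-1^1·+1^0 = -1.
(a,b)_3: α=-6, u≡2; β=-5, v≡2 (mod 3); (2|3)=-1, (2|3)=-1; sign (−1)^0·-1^-5·-1^-6 = -1.
(a,b)_7: α=2, u≡1; β=2, v≡6 (mod 7); (1|7)=+1, (6|7)=-1; sign (−1)^0·+1^2·-1^2 = +1.
(a,b)_13: α=0, u≡11; β=1, v≡3 (mod 13); (11|13)=-1, (3|13)=+1; sign (−1)^0·-1^1·+1^0 = -1.
(a,b)_2: α=8, β=11; u≡1, v≡5 (mod 8); ε(u)ε(v)=0·0, αω(v)=8·1, βω(u)=11·0; sum ≡ 0  ⇒  +1.
(a,b)_11: α=-2, u≡10; β=-1, v≡2 (mod 11); (10|11)=-1, (2|11)=-1; sign (−1)^0·-1^-1·-1^-2 = -1.
|Ram(-31, 14586)| = 4, even; anisotropic at {3, 11, 13, 17}.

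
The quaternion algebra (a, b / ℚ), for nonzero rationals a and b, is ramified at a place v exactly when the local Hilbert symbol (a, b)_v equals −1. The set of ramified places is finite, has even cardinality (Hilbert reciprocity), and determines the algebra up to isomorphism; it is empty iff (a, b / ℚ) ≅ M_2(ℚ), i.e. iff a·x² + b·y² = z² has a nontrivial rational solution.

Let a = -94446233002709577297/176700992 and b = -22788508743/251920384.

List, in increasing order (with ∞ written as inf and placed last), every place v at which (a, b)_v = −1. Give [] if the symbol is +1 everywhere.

(a, b) ≡ (-187348721, -7) mod (ℚ^×)²; places V = {2, 3, 7, 11, 13, 17, 19, 23, 29, 31, 41, 43, 47, ∞}.
(a,b)_31: α=-2, u≡17; β=-2, v≡30 (mod 31); (17|31)=-1, (30|31)=-1; sign (−1)^0·-1^-2·-1^-2 = +1.
(a,b)_19: α=3, u≡7; β=2, v≡8 (mod 19); (7|19)=+1, (8|19)=-1; sign (−1)^0·+1^2·-1^3 = -1.
(a,b)_17: α=-1, u≡2; β=0, v≡6 (mod 17); (2|17)=+1, (6|17)=-1; sign (−1)^0·+1^0·-1^-1 = -1.
(a,b)_43: α=1, u≡27; β=0, v≡11 (mod 43); (27|43)=-1, (11|43)=+1; sign (−1)^0·-1^0·+1^1 = +1.
(a,b)_13: α=-2, u≡1; β=2, v≡7 (mod 13); (1|13)=+1, (7|13)=-1; sign (−1)^0·+1^2·-1^-2 = +1.
(a,b)_47: α=1, u≡34; β=0, v≡5 (mod 47); (34|47)=+1, (5|47)=-1; sign (−1)^0·+1^0·-1^1 = -1.
(a,b)_11: α=2, u≡4; β=2, v≡1 (mod 11); (4|11)=+1, (1|11)=+1; sign (−1)^0·+1^2·+1^2 = +1.
(a,b)_7: α=3, u≡3; β=3, v≡6 (mod 7); (3|7)=-1, (6|7)=-1; sign (−1)^1·-1^3·-1^3 = -1.
(a,b)_3: α=2, u≡1; β=2, v≡2 (mod 3); (1|3)=+1, (2|3)=-1; sign (−1)^0·+1^2·-1^2 = +1.
(a,b)_41: α=1, u≡39; β=0, v≡19 (mod 41); (39|41)=+1, (19|41)=-1; sign (−1)^0·+1^0·-1^1 = -1.
(a,b)_2: α=-6, β=-18; u≡7, v≡1 (mod 8); ε(u)ε(v)=1·0, αω(v)=-6·0, βω(u)=-18·0; sum ≡ 0  ⇒  +1.
(a,b)_29: α=2, u≡8; β=0, v≡16 (mod 29); (8|29)=-1, (16|29)=+1; sign (−1)^0·-1^0·+1^2 = +1.
(a,b)_23: α=2, u≡10; β=0, v≡6 (mod 23); (10|23)=-1, (6|23)=+1; sign (−1)^0·-1^0·+1^2 = +1.
(a,b)_∞: sgn(-187348721)=−, sgn(-7)=−, so -1.
|Ram(-187348721, -7)| = 6, even; anisotropic at {7, 17, 19, 41, 47, ∞}.

[7, 17, 19, 41, 47, inf]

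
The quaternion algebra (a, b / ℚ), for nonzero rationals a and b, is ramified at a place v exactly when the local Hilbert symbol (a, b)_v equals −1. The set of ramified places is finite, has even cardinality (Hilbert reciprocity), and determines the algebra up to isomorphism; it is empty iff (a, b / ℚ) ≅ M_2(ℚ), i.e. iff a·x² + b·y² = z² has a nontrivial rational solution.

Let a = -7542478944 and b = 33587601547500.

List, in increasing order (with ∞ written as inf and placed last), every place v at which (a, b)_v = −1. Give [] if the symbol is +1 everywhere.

(a, b) ≡ (-646646, 51051) mod (ℚ^×)²; places V = {2, 3, 5, 7, 11, 13, 17, 19, ∞}.
(a,b)_11: α=1, u≡3; β=1, v≡7 (mod 11); (3|11)=+1, (7|11)=-1; sign (−1)^1·+1^1·-1^1 = +1.
(a,b)_17: α=1, u≡16; β=1, v≡14 (mod 17); (16|17)=+1, (14|17)=-1; sign (−1)^0·+1^1·-1^1 = -1.
(a,b)_13: α=1, u≡1; β=1, v≡1 (mod 13); (1|13)=+1, (1|13)=+1; sign (−1)^0·+1^1·+1^1 = +1.
(a,b)_2: α=5, β=2; u≡5, v≡3 (mod 8); ε(u)ε(v)=0·1, αω(v)=5·1, βω(u)=2·1; sum ≡ 1  ⇒  -1.
(a,b)_∞: sgn(-646646)=−, sgn(51051)=+, so +1.
(a,b)_3: α=6, u≡1; β=7, v≡1 (mod 3); (1|3)=+1, (1|3)=+1; sign (−1)^0·+1^7·+1^6 = +1.
(a,b)_19: α=1, u≡10; β=2, v≡17 (mod 19); (10|19)=-1, (17|19)=+1; sign (−1)^0·-1^2·+1^1 = +1.
(a,b)_5: α=0, u≡1; β=4, v≡1 (mod 5); (1|5)=+1, (1|5)=+1; sign (−1)^0·+1^4·+1^0 = +1.
(a,b)_7: α=1, u≡2; β=1, v≡3 (mod 7); (2|7)=+1, (3|7)=-1; sign (−1)^1·+1^1·-1^1 = +1.
Ram(-646646, 51051) = {2, 17}; no ℚ_2-point on the conic.

[2, 17]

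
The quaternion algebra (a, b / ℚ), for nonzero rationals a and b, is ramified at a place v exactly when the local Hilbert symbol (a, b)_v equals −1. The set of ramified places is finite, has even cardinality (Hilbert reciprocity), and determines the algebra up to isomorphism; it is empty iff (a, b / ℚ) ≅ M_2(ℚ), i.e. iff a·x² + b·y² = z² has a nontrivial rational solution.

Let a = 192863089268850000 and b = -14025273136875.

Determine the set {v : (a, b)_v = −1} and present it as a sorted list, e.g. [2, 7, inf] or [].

Mod squares: a ≡ 165, b ≡ -51051. Check v ∈ {∞, 2, 3, 5, 7, 11, 13, 17}.
v=3: a=3^1·(≡1), b=3^3·(≡2) mod 3; (1|3)=+1, (2|3)=-1; (−1)^{1·3·1}·(+1)^3·(-1)^1 = +1.
v=2: v_2(a)=4, v_2(b)=0; units ≡ 5, 5 (mod 8); ε·ε+αω+βω = 0·0+4·1+0·1 ≡ 0  ⇒  (a,b)_2 = +1.
v=5: a=5^5·(≡2), b=5^4·(≡1) mod 5; (2|5)=-1, (1|5)=+1; (−1)^{5·4·2}·(-1)^4·(+1)^5 = +1.
v=7: a=7^2·(≡1), b=7^1·(≡1) mod 7; (1|7)=+1, (1|7)=+1; (−1)^{2·1·3}·(+1)^1·(+1)^2 = +1.
v=∞: 165 > 0 and -51051 < 0  ⇒  (a,b)_∞ = +1.
v=11: a=11^1·(≡9), b=11^1·(≡4) mod 11; (9|11)=+1, (4|11)=+1; (−1)^{1·1·5}·(+1)^1·(+1)^1 = -1.
v=13: a=13^4·(≡12), b=13^3·(≡12) mod 13; (12|13)=+1, (12|13)=+1; (−1)^{4·3·6}·(+1)^3·(+1)^4 = +1.
v=17: a=17^4·(≡6), b=17^3·(≡12) mod 17; (6|17)=-1, (12|17)=-1; (−1)^{4·3·8}·(-1)^3·(-1)^4 = -1.
Ram(165, -51051) = {11, 17}; no ℚ_11-point on the conic.

[11, 17]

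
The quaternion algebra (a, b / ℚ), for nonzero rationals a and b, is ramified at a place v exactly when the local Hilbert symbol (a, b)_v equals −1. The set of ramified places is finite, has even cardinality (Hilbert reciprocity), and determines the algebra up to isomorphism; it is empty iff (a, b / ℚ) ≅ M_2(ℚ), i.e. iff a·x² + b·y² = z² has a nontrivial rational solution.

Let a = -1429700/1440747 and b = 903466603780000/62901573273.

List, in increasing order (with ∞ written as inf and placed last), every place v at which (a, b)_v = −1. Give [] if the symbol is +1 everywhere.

[2, 17]

(a, b) ≡ (-51, 14586) mod (ℚ^×)²; places V = {2, 3, 5, 7, 11, 13, 17, 29, ∞}.
(a,b)_17: α=1, u≡6; β=3, v≡16 (mod 17); (6|17)=-1, (16|17)=+1; sign (−1)^0·-1^3·+1^1 = -1.
(a,b)_∞: sgn(-51)=−, sgn(14586)=+, so +1.
(a,b)_13: α=0, u≡3; β=1, v≡10 (mod 13); (3|13)=+1, (10|13)=+1; sign (−1)^0·+1^1·+1^0 = +1.
(a,b)_2: α=2, β=5; u≡5, v≡5 (mod 8); ε(u)ε(v)=0·0, αω(v)=2·1, βω(u)=5·1; sum ≡ 1  ⇒  -1.
(a,b)_29: α=2, u≡9; β=4, v≡6 (mod 29); (9|29)=+1, (6|29)=+1; sign (−1)^0·+1^4·+1^2 = +1.
(a,b)_11: α=-2, u≡5; β=-3, v≡7 (mod 11); (5|11)=+1, (7|11)=-1; sign (−1)^0·+1^-3·-1^-2 = +1.
(a,b)_7: α=-2, u≡5; β=-4, v≡6 (mod 7); (5|7)=-1, (6|7)=-1; sign (−1)^0·-1^-4·-1^-2 = +1.
(a,b)_3: α=-5, u≡1; β=-9, v≡2 (mod 3); (1|3)=+1, (2|3)=-1; sign (−1)^1·+1^-9·-1^-5 = +1.
(a,b)_5: α=2, u≡1; β=4, v≡1 (mod 5); (1|5)=+1, (1|5)=+1; sign (−1)^0·+1^4·+1^2 = +1.
|Ram(-51, 14586)| = 2, even; anisotropic at {2, 17}.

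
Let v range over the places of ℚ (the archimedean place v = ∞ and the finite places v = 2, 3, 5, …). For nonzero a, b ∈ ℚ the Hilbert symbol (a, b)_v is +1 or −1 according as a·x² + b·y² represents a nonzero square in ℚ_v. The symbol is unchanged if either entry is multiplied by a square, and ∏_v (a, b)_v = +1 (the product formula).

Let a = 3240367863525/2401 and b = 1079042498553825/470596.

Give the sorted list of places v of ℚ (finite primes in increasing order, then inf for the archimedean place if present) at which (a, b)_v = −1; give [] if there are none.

Mod squares: a ≡ 1168869, b ≡ 43248153. Check v ∈ {∞, 2, 3, 5, 7, 13, 17, 37, 41, 43}.
v=41: a=41^1·(≡15), b=41^1·(≡19) mod 41; (15|41)=-1, (19|41)=-1; (−1)^{1·1·20}·(-1)^1·(-1)^1 = +1.
v=5: a=5^2·(≡1), b=5^2·(≡3) mod 5; (1|5)=+1, (3|5)=-1; (−1)^{2·2·2}·(+1)^2·(-1)^2 = +1.
v=13: a=13^1·(≡2), b=13^1·(≡3) mod 13; (2|13)=-1, (3|13)=+1; (−1)^{1·1·6}·(-1)^1·(+1)^1 = -1.
v=17: a=17^1·(≡15), b=17^1·(≡11) mod 17; (15|17)=+1, (11|17)=-1; (−1)^{1·1·8}·(+1)^1·(-1)^1 = -1.
v=7: a=7^-4·(≡2), b=7^-6·(≡2) mod 7; (2|7)=+1, (2|7)=+1; (−1)^{-4·-6·3}·(+1)^-6·(+1)^-4 = +1.
v=2: v_2(a)=0, v_2(b)=-2; units ≡ 5, 1 (mod 8); ε·ε+αω+βω = 0·0+0·0+-2·1 ≡ 0  ⇒  (a,b)_2 = +1.
v=37: a=37^2·(≡5), b=37^3·(≡31) mod 37; (5|37)=-1, (31|37)=-1; (−1)^{2·3·18}·(-1)^3·(-1)^2 = -1.
v=43: a=43^1·(≡28), b=43^1·(≡23) mod 43; (28|43)=-1, (23|43)=+1; (−1)^{1·1·21}·(-1)^1·(+1)^1 = +1.
v=∞: 1168869 > 0 and 43248153 > 0  ⇒  (a,b)_∞ = +1.
v=3: a=3^5·(≡1), b=3^7·(≡1) mod 3; (1|3)=+1, (1|3)=+1; (−1)^{5·7·1}·(+1)^7·(+1)^5 = -1.
(1168869, 43248153 / ℚ) ramifies at {3, 13, 17, 37}: a division algebra.

[3, 13, 17, 37]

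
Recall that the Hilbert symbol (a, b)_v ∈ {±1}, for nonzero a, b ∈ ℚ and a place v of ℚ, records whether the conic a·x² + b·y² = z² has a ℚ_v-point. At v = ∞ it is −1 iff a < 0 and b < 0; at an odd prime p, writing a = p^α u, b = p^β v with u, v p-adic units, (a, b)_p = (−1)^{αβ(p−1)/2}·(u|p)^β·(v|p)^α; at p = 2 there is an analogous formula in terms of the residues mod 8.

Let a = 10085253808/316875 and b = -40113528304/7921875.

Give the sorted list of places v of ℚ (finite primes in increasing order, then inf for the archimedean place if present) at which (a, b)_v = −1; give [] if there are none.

(a, b) ≡ (12369, -93) mod (ℚ^×)²; places V = {2, 3, 5, 7, 13, 17, 19, 23, 31, ∞}.
(a,b)_13: α=-2, u≡2; β=-2, v≡6 (mod 13); (2|13)=-1, (6|13)=-1; sign (−1)^0·-1^-2·-1^-2 = +1.
(a,b)_3: α=-1, u≡1; β=-1, v≡2 (mod 3); (1|3)=+1, (2|3)=-1; sign (−1)^1·+1^-1·-1^-1 = +1.
(a,b)_31: α=1, u≡27; β=1, v≡1 (mod 31); (27|31)=-1, (1|31)=+1; sign (−1)^1·-1^1·+1^1 = +1.
(a,b)_19: α=1, u≡5; β=0, v≡18 (mod 19); (5|19)=+1, (18|19)=-1; sign (−1)^0·+1^0·-1^1 = -1.
(a,b)_17: α=2, u≡7; β=2, v≡2 (mod 17); (7|17)=-1, (2|17)=+1; sign (−1)^0·-1^2·+1^2 = +1.
(a,b)_∞: sgn(12369)=+, sgn(-93)=−, so +1.
(a,b)_5: α=-4, u≡4; β=-6, v≡3 (mod 5); (4|5)=+1, (3|5)=-1; sign (−1)^0·+1^-6·-1^-4 = +1.
(a,b)_2: α=4, β=4; u≡1, v≡3 (mod 8); ε(u)ε(v)=0·1, αω(v)=4·1, βω(u)=4·0; sum ≡ 0  ⇒  +1.
(a,b)_7: α=1, u≡5; β=0, v≡6 (mod 7); (5|7)=-1, (6|7)=-1; sign (−1)^0·-1^0·-1^1 = -1.
(a,b)_23: α=2, u≡13; β=4, v≡22 (mod 23); (13|23)=+1, (22|23)=-1; sign (−1)^0·+1^4·-1^2 = +1.
|Ram(12369, -93)| = 2, even; anisotropic at {7, 19}.

[7, 19]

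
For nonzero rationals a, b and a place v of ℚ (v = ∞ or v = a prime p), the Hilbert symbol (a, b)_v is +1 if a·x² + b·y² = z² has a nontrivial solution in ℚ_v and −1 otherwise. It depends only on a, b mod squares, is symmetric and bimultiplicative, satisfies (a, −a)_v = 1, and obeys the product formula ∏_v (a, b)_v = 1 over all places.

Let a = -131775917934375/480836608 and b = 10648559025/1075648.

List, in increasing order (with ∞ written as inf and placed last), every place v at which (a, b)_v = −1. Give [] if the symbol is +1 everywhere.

(a, b) ≡ (-373065, 6783) mod (ℚ^×)²; places V = {2, 3, 5, 7, 11, 13, 17, 19, 37, ∞}.
(a,b)_37: α=-2, u≡15; β=0, v≡1 (mod 37); (15|37)=-1, (1|37)=+1; sign (−1)^0·-1^0·+1^-2 = +1.
(a,b)_13: α=2, u≡9; β=2, v≡3 (mod 13); (9|13)=+1, (3|13)=+1; sign (−1)^0·+1^2·+1^2 = +1.
(a,b)_11: α=1, u≡4; β=0, v≡8 (mod 11); (4|11)=+1, (8|11)=-1; sign (−1)^0·+1^0·-1^1 = -1.
(a,b)_2: α=-10, β=-6; u≡7, v≡7 (mod 8); ε(u)ε(v)=1·1, αω(v)=-10·0, βω(u)=-6·0; sum ≡ 1  ⇒  -1.
(a,b)_7: α=-3, u≡6; β=-5, v≡6 (mod 7); (6|7)=-1, (6|7)=-1; sign (−1)^1·-1^-5·-1^-3 = -1.
(a,b)_∞: sgn(-373065)=−, sgn(6783)=+, so +1.
(a,b)_19: α=1, u≡5; β=1, v≡8 (mod 19); (5|19)=+1, (8|19)=-1; sign (−1)^1·+1^1·-1^1 = +1.
(a,b)_5: α=5, u≡2; β=2, v≡2 (mod 5); (2|5)=-1, (2|5)=-1; sign (−1)^0·-1^2·-1^5 = -1.
(a,b)_3: α=5, u≡1; β=3, v≡2 (mod 3); (1|3)=+1, (2|3)=-1; sign (−1)^1·+1^3·-1^5 = +1.
(a,b)_17: α=3, u≡13; β=3, v≡16 (mod 17); (13|17)=+1, (16|17)=+1; sign (−1)^0·+1^3·+1^3 = +1.
Ram(-373065, 6783) = {2, 5, 7, 11}; no ℚ_2-point on the conic.

[2, 5, 7, 11]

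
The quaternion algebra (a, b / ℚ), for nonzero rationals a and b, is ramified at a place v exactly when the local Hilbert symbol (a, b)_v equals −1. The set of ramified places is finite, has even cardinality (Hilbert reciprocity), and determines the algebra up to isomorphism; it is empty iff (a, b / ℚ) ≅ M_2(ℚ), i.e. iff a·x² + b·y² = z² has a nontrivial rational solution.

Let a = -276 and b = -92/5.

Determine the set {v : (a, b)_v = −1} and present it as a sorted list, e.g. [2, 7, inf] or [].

Mod squares: a ≡ -69, b ≡ -115. Check v ∈ {∞, 2, 3, 5, 23}.
v=∞: -69 < 0 and -115 < 0  ⇒  (a,b)_∞ = -1.
v=5: a=5^0·(≡4), b=5^-1·(≡3) mod 5; (4|5)=+1, (3|5)=-1; (−1)^{0·-1·2}·(+1)^-1·(-1)^0 = +1.
v=3: a=3^1·(≡1), b=3^0·(≡2) mod 3; (1|3)=+1, (2|3)=-1; (−1)^{1·0·1}·(+1)^0·(-1)^1 = -1.
v=23: a=23^1·(≡11), b=23^1·(≡13) mod 23; (11|23)=-1, (13|23)=+1; (−1)^{1·1·11}·(-1)^1·(+1)^1 = +1.
v=2: v_2(a)=2, v_2(b)=2; units ≡ 3, 5 (mod 8); ε·ε+αω+βω = 1·0+2·1+2·1 ≡ 0  ⇒  (a,b)_2 = +1.
(-69, -115 / ℚ) ramifies at {3, ∞}: a division algebra.

[3, inf]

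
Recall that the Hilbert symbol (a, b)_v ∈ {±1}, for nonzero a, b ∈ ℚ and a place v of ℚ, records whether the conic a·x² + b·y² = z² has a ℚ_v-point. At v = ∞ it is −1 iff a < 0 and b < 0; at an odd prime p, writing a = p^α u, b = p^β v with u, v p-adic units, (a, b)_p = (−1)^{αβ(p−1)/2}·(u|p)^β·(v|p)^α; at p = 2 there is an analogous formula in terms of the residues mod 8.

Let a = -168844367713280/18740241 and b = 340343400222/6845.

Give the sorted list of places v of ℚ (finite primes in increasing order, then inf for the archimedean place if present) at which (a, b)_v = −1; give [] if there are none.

(a, b) ≡ (-3501605, 12710) mod (ℚ^×)²; places V = {2, 3, 5, 7, 13, 19, 29, 31, 37, 41, ∞}.
(a,b)_∞: sgn(-3501605)=−, sgn(12710)=+, so +1.
(a,b)_19: α=1, u≡7; β=2, v≡3 (mod 19); (7|19)=+1, (3|19)=-1; sign (−1)^0·+1^2·-1^1 = -1.
(a,b)_3: α=-4, u≡1; β=2, v≡2 (mod 3); (1|3)=+1, (2|3)=-1; sign (−1)^0·+1^2·-1^-4 = +1.
(a,b)_31: α=3, u≡8; β=1, v≡14 (mod 31); (8|31)=+1, (14|31)=+1; sign (−1)^1·+1^1·+1^3 = -1.
(a,b)_13: α=-2, u≡12; β=0, v≡1 (mod 13); (12|13)=+1, (1|13)=+1; sign (−1)^0·+1^0·+1^-2 = +1.
(a,b)_5: α=1, u≡4; β=-1, v≡3 (mod 5); (4|5)=+1, (3|5)=-1; sign (−1)^0·+1^-1·-1^1 = -1.
(a,b)_29: α=1, u≡15; β=2, v≡3 (mod 29); (15|29)=-1, (3|29)=-1; sign (−1)^0·-1^2·-1^1 = -1.
(a,b)_41: α=1, u≡21; β=1, v≡31 (mod 41); (21|41)=+1, (31|41)=+1; sign (−1)^0·+1^1·+1^1 = +1.
(a,b)_2: α=10, β=1; u≡3, v≡3 (mod 8); ε(u)ε(v)=1·1, αω(v)=10·1, βω(u)=1·1; sum ≡ 0  ⇒  +1.
(a,b)_7: α=2, u≡3; β=2, v≡6 (mod 7); (3|7)=-1, (6|7)=-1; sign (−1)^0·-1^2·-1^2 = +1.
(a,b)_37: α=-2, u≡4; β=-2, v≡2 (mod 37); (4|37)=+1, (2|37)=-1; sign (−1)^0·+1^-2·-1^-2 = +1.
Ram(-3501605, 12710) = {5, 19, 29, 31}; no ℚ_5-point on the conic.

[5, 19, 29, 31]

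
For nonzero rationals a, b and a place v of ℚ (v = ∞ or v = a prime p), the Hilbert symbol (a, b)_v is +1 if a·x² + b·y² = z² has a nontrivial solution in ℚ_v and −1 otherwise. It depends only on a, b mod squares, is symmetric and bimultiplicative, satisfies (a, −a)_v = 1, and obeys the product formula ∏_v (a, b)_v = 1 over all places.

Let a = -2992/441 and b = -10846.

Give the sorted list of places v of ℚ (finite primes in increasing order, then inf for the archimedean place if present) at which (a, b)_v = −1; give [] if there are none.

[2, 11, 17, inf]

(a, b) ≡ (-187, -10846) mod (ℚ^×)²; places V = {2, 3, 7, 11, 17, 29, ∞}.
(a,b)_7: α=-2, u≡2; β=0, v≡4 (mod 7); (2|7)=+1, (4|7)=+1; sign (−1)^0·+1^0·+1^-2 = +1.
(a,b)_29: α=0, u≡4; β=1, v≡3 (mod 29); (4|29)=+1, (3|29)=-1; sign (−1)^0·+1^1·-1^0 = +1.
(a,b)_2: α=4, β=1; u≡5, v≡1 (mod 8); ε(u)ε(v)=0·0, αω(v)=4·0, βω(u)=1·1; sum ≡ 1  ⇒  -1.
(a,b)_11: α=1, u≡3; β=1, v≡4 (mod 11); (3|11)=+1, (4|11)=+1; sign (−1)^1·+1^1·+1^1 = -1.
(a,b)_∞: sgn(-187)=−, sgn(-10846)=−, so -1.
(a,b)_3: α=-2, u≡2; β=0, v≡2 (mod 3); (2|3)=-1, (2|3)=-1; sign (−1)^0·-1^0·-1^-2 = +1.
(a,b)_17: α=1, u≡6; β=1, v≡8 (mod 17); (6|17)=-1, (8|17)=+1; sign (−1)^0·-1^1·+1^1 = -1.
(-187, -10846 / ℚ) ramifies at {2, 11, 17, ∞}: a division algebra.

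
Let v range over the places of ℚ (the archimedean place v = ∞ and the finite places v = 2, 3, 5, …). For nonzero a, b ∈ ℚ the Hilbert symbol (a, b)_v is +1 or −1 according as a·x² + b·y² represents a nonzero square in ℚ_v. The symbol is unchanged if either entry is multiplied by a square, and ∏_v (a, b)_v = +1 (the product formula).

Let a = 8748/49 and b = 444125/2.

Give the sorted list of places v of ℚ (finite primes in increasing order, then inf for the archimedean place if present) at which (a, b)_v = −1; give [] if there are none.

Mod squares: a ≡ 3, b ≡ 35530. Check v ∈ {∞, 2, 3, 5, 7, 11, 17, 19}.
v=3: a=3^7·(≡1), b=3^0·(≡1) mod 3; (1|3)=+1, (1|3)=+1; (−1)^{7·0·1}·(+1)^0·(+1)^7 = +1.
v=11: a=11^0·(≡5), b=11^1·(≡8) mod 11; (5|11)=+1, (8|11)=-1; (−1)^{0·1·5}·(+1)^1·(-1)^0 = +1.
v=19: a=19^0·(≡18), b=19^1·(≡12) mod 19; (18|19)=-1, (12|19)=-1; (−1)^{0·1·9}·(-1)^1·(-1)^0 = -1.
v=5: a=5^0·(≡2), b=5^3·(≡4) mod 5; (2|5)=-1, (4|5)=+1; (−1)^{0·3·2}·(-1)^3·(+1)^0 = -1.
v=2: v_2(a)=2, v_2(b)=-1; units ≡ 3, 5 (mod 8); ε·ε+αω+βω = 1·0+2·1+-1·1 ≡ 1  ⇒  (a,b)_2 = -1.
v=17: a=17^0·(≡12), b=17^1·(≡15) mod 17; (12|17)=-1, (15|17)=+1; (−1)^{0·1·8}·(-1)^1·(+1)^0 = -1.
v=7: a=7^-2·(≡5), b=7^0·(≡5) mod 7; (5|7)=-1, (5|7)=-1; (−1)^{-2·0·3}·(-1)^0·(-1)^-2 = +1.
v=∞: 3 > 0 and 35530 > 0  ⇒  (a,b)_∞ = +1.
Ram(3, 35530) = {2, 5, 17, 19}; no ℚ_2-point on the conic.

[2, 5, 17, 19]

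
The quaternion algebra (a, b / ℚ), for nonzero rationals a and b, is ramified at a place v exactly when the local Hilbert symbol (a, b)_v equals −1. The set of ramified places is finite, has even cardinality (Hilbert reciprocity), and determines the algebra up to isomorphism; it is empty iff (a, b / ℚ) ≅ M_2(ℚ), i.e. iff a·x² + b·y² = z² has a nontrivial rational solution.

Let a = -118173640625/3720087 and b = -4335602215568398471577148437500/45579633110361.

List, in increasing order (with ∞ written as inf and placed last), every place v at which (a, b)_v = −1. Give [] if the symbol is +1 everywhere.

[7, 23, 29, inf]

Mod squares: a ≡ -119, b ≡ -56695. Check v ∈ {∞, 2, 3, 5, 7, 17, 23, 29, 37}.
v=2: v_2(a)=0, v_2(b)=2; units ≡ 1, 1 (mod 8); ε·ε+αω+βω = 0·0+0·0+2·0 ≡ 0  ⇒  (a,b)_2 = +1.
v=7: a=7^-1·(≡2), b=7^-6·(≡5) mod 7; (2|7)=+1, (5|7)=-1; (−1)^{-1·-6·3}·(+1)^-6·(-1)^-1 = -1.
v=3: a=3^-12·(≡1), b=3^-18·(≡2) mod 3; (1|3)=+1, (2|3)=-1; (−1)^{-12·-18·1}·(+1)^-18·(-1)^-12 = +1.
v=23: a=23^2·(≡10), b=23^5·(≡14) mod 23; (10|23)=-1, (14|23)=-1; (−1)^{2·5·11}·(-1)^5·(-1)^2 = -1.
v=17: a=17^1·(≡11), b=17^3·(≡6) mod 17; (11|17)=-1, (6|17)=-1; (−1)^{1·3·8}·(-1)^3·(-1)^1 = +1.
v=37: a=37^0·(≡19), b=37^2·(≡16) mod 37; (19|37)=-1, (16|37)=+1; (−1)^{0·2·18}·(-1)^2·(+1)^0 = +1.
v=5: a=5^6·(≡1), b=5^13·(≡4) mod 5; (1|5)=+1, (4|5)=+1; (−1)^{6·13·2}·(+1)^13·(+1)^6 = +1.
v=∞: -119 < 0 and -56695 < 0  ⇒  (a,b)_∞ = -1.
v=29: a=29^2·(≡10), b=29^5·(≡2) mod 29; (10|29)=-1, (2|29)=-1; (−1)^{2·5·14}·(-1)^5·(-1)^2 = -1.
(-119, -56695 / ℚ) ramifies at {7, 23, 29, ∞}: a division algebra.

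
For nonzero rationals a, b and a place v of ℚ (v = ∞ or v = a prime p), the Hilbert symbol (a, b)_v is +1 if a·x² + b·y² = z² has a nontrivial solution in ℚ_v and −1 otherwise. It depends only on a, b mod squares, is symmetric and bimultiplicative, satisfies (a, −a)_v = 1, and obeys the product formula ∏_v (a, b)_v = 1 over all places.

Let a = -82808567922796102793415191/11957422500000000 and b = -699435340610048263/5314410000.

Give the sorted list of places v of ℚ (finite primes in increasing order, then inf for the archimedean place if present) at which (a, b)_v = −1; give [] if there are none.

Mod squares: a ≡ -4199, b ≡ -247. Check v ∈ {∞, 2, 3, 5, 7, 13, 17, 19, 23, 29}.
v=13: a=13^5·(≡2), b=13^3·(≡7) mod 13; (2|13)=-1, (7|13)=-1; (−1)^{5·3·6}·(-1)^3·(-1)^5 = +1.
v=23: a=23^2·(≡19), b=23^2·(≡6) mod 23; (19|23)=-1, (6|23)=+1; (−1)^{2·2·11}·(-1)^2·(+1)^2 = +1.
v=∞: -4199 < 0 and -247 < 0  ⇒  (a,b)_∞ = -1.
v=2: v_2(a)=-8, v_2(b)=-4; units ≡ 1, 1 (mod 8); ε·ε+αω+βω = 0·0+-8·0+-4·0 ≡ 0  ⇒  (a,b)_2 = +1.
v=5: a=5^-10·(≡1), b=5^-4·(≡2) mod 5; (1|5)=+1, (2|5)=-1; (−1)^{-10·-4·2}·(+1)^-4·(-1)^-10 = +1.
v=19: a=19^5·(≡6), b=19^5·(≡4) mod 19; (6|19)=+1, (4|19)=+1; (−1)^{5·5·9}·(+1)^5·(+1)^5 = -1.
v=7: a=7^2·(≡1), b=7^0·(≡6) mod 7; (1|7)=+1, (6|7)=-1; (−1)^{2·0·3}·(+1)^0·(-1)^2 = +1.
v=29: a=29^4·(≡6), b=29^2·(≡27) mod 29; (6|29)=+1, (27|29)=-1; (−1)^{4·2·14}·(+1)^2·(-1)^4 = +1.
v=3: a=3^-14·(≡1), b=3^-12·(≡2) mod 3; (1|3)=+1, (2|3)=-1; (−1)^{-14·-12·1}·(+1)^-12·(-1)^-14 = +1.
v=17: a=17^3·(≡8), b=17^2·(≡8) mod 17; (8|17)=+1, (8|17)=+1; (−1)^{3·2·8}·(+1)^2·(+1)^3 = +1.
(-4199, -247 / ℚ) ramifies at {19, ∞}: a division algebra.

[19, inf]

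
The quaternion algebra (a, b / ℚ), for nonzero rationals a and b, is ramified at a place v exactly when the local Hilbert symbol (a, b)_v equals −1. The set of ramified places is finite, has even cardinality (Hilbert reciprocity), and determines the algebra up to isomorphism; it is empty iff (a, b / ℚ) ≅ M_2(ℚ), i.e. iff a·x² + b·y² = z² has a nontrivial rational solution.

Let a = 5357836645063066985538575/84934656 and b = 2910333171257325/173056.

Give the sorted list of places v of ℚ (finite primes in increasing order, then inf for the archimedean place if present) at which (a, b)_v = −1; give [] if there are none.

Mod squares: a ≡ 197087, b ≡ 37. Check v ∈ {∞, 2, 3, 5, 11, 13, 19, 23, 37, 41}.
v=13: a=13^2·(≡11), b=13^-2·(≡6) mod 13; (11|13)=-1, (6|13)=-1; (−1)^{2·-2·6}·(-1)^-2·(-1)^2 = +1.
v=5: a=5^2·(≡3), b=5^2·(≡3) mod 5; (3|5)=-1, (3|5)=-1; (−1)^{2·2·2}·(-1)^2·(-1)^2 = +1.
v=2: v_2(a)=-20, v_2(b)=-10; units ≡ 7, 5 (mod 8); ε·ε+αω+βω = 1·0+-20·1+-10·0 ≡ 0  ⇒  (a,b)_2 = +1.
v=11: a=11^5·(≡1), b=11^2·(≡4) mod 11; (1|11)=+1, (4|11)=+1; (−1)^{5·2·5}·(+1)^2·(+1)^5 = +1.
v=37: a=37^2·(≡28), b=37^1·(≡11) mod 37; (28|37)=+1, (11|37)=+1; (−1)^{2·1·18}·(+1)^1·(+1)^2 = +1.
v=41: a=41^3·(≡40), b=41^2·(≡9) mod 41; (40|41)=+1, (9|41)=+1; (−1)^{3·2·20}·(+1)^2·(+1)^3 = +1.
v=∞: 197087 > 0 and 37 > 0  ⇒  (a,b)_∞ = +1.
v=3: a=3^-4·(≡2), b=3^4·(≡1) mod 3; (2|3)=-1, (1|3)=+1; (−1)^{-4·4·1}·(-1)^4·(+1)^-4 = +1.
v=19: a=19^3·(≡8), b=19^2·(≡2) mod 19; (8|19)=-1, (2|19)=-1; (−1)^{3·2·9}·(-1)^2·(-1)^3 = -1.
v=23: a=23^3·(≡8), b=23^2·(≡5) mod 23; (8|23)=+1, (5|23)=-1; (−1)^{3·2·11}·(+1)^2·(-1)^3 = -1.
|Ram(197087, 37)| = 2, even; anisotropic at {19, 23}.

[19, 23]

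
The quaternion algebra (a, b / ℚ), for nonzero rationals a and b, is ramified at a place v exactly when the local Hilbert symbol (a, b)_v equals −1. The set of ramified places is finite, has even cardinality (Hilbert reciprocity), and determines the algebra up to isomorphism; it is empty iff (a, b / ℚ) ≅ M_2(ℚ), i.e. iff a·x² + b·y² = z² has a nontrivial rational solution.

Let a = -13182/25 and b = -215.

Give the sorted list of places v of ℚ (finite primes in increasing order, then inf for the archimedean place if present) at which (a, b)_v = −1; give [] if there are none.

Mod squares: a ≡ -78, b ≡ -215. Check v ∈ {∞, 2, 3, 5, 13, 43}.
v=13: a=13^3·(≡6), b=13^0·(≡6) mod 13; (6|13)=-1, (6|13)=-1; (−1)^{3·0·6}·(-1)^0·(-1)^3 = -1.
v=43: a=43^0·(≡30), b=43^1·(≡38) mod 43; (30|43)=-1, (38|43)=+1; (−1)^{0·1·21}·(-1)^1·(+1)^0 = -1.
v=5: a=5^-2·(≡3), b=5^1·(≡2) mod 5; (3|5)=-1, (2|5)=-1; (−1)^{-2·1·2}·(-1)^1·(-1)^-2 = -1.
v=∞: -78 < 0 and -215 < 0  ⇒  (a,b)_∞ = -1.
v=2: v_2(a)=1, v_2(b)=0; units ≡ 1, 1 (mod 8); ε·ε+αω+βω = 0·0+1·0+0·0 ≡ 0  ⇒  (a,b)_2 = +1.
v=3: a=3^1·(≡1), b=3^0·(≡1) mod 3; (1|3)=+1, (1|3)=+1; (−1)^{1·0·1}·(+1)^0·(+1)^1 = +1.
Ram(-78, -215) = {5, 13, 43, ∞}; no ℚ_5-point on the conic.

[5, 13, 43, inf]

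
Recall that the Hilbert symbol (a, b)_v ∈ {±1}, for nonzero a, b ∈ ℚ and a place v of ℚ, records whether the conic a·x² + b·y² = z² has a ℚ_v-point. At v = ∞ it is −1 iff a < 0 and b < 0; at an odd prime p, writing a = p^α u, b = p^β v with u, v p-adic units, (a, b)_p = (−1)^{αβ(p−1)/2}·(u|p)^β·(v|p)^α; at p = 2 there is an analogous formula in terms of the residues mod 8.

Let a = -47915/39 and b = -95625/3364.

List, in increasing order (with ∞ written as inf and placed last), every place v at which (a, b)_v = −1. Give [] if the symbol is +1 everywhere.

[2, 5, 17, inf]

(a, b) ≡ (-1365, -17) mod (ℚ^×)²; places V = {2, 3, 5, 7, 13, 17, 29, 37, ∞}.
(a,b)_5: α=1, u≡3; β=4, v≡3 (mod 5); (3|5)=-1, (3|5)=-1; sign (−1)^0·-1^4·-1^1 = -1.
(a,b)_∞: sgn(-1365)=−, sgn(-17)=−, so -1.
(a,b)_2: α=0, β=-2; u≡3, v≡7 (mod 8); ε(u)ε(v)=1·1, αω(v)=0·0, βω(u)=-2·1; sum ≡ 1  ⇒  -1.
(a,b)_17: α=0, u≡5; β=1, v≡16 (mod 17); (5|17)=-1, (16|17)=+1; sign (−1)^0·-1^1·+1^0 = -1.
(a,b)_29: α=0, u≡8; β=-2, v≡26 (mod 29); (8|29)=-1, (26|29)=-1; sign (−1)^0·-1^-2·-1^0 = +1.
(a,b)_13: α=-1, u≡1; β=0, v≡12 (mod 13); (1|13)=+1, (12|13)=+1; sign (−1)^0·+1^0·+1^-1 = +1.
(a,b)_3: α=-1, u≡1; β=2, v≡1 (mod 3); (1|3)=+1, (1|3)=+1; sign (−1)^0·+1^2·+1^-1 = +1.
(a,b)_37: α=2, u≡1; β=0, v≡18 (mod 37); (1|37)=+1, (18|37)=-1; sign (−1)^0·+1^0·-1^2 = +1.
(a,b)_7: α=1, u≡2; β=0, v≡4 (mod 7); (2|7)=+1, (4|7)=+1; sign (−1)^0·+1^0·+1^1 = +1.
(-1365, -17 / ℚ) ramifies at {2, 5, 17, ∞}: a division algebra.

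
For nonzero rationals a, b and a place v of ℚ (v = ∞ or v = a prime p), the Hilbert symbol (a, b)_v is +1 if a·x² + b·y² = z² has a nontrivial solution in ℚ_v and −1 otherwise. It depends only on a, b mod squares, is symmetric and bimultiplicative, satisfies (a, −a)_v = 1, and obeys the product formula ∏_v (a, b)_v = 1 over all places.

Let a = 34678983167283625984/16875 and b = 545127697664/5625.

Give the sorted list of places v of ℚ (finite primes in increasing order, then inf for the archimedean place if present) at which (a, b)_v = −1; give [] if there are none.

Mod squares: a ≡ 25707, b ≡ 29. Check v ∈ {∞, 2, 3, 5, 11, 19, 29, 41}.
v=19: a=19^3·(≡16), b=19^2·(≡8) mod 19; (16|19)=+1, (8|19)=-1; (−1)^{3·2·9}·(+1)^2·(-1)^3 = -1.
v=3: a=3^-3·(≡1), b=3^-2·(≡2) mod 3; (1|3)=+1, (2|3)=-1; (−1)^{-3·-2·1}·(+1)^-2·(-1)^-3 = -1.
v=∞: 25707 > 0 and 29 > 0  ⇒  (a,b)_∞ = +1.
v=5: a=5^-4·(≡2), b=5^-4·(≡1) mod 5; (2|5)=-1, (1|5)=+1; (−1)^{-4·-4·2}·(-1)^-4·(+1)^-4 = +1.
v=11: a=11^3·(≡3), b=11^2·(≡10) mod 11; (3|11)=+1, (10|11)=-1; (−1)^{3·2·5}·(+1)^2·(-1)^3 = -1.
v=2: v_2(a)=16, v_2(b)=8; units ≡ 3, 5 (mod 8); ε·ε+αω+βω = 1·0+16·1+8·1 ≡ 0  ⇒  (a,b)_2 = +1.
v=29: a=29^2·(≡24), b=29^1·(≡23) mod 29; (24|29)=+1, (23|29)=+1; (−1)^{2·1·14}·(+1)^1·(+1)^2 = +1.
v=41: a=41^3·(≡24), b=41^2·(≡6) mod 41; (24|41)=-1, (6|41)=-1; (−1)^{3·2·20}·(-1)^2·(-1)^3 = -1.
(25707, 29 / ℚ) ramifies at {3, 11, 19, 41}: a division algebra.

[3, 11, 19, 41]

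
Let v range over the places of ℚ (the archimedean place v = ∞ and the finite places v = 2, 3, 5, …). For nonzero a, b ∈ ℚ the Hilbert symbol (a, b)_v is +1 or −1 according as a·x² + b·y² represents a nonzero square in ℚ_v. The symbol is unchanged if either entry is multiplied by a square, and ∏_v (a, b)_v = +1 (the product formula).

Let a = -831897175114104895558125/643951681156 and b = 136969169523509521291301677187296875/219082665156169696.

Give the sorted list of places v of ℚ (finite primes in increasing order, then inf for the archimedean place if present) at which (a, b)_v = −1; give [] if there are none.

[2, 29]

Mod squares: a ≡ -493, b ≡ 62698. Check v ∈ {∞, 2, 3, 5, 7, 11, 17, 23, 29, 31, 41, 43, 47}.
v=∞: -493 < 0 and 62698 > 0  ⇒  (a,b)_∞ = +1.
v=47: a=47^2·(≡2), b=47^3·(≡1) mod 47; (2|47)=+1, (1|47)=+1; (−1)^{2·3·23}·(+1)^3·(+1)^2 = +1.
v=17: a=17^1·(≡7), b=17^2·(≡1) mod 17; (7|17)=-1, (1|17)=+1; (−1)^{1·2·8}·(-1)^2·(+1)^1 = +1.
v=41: a=41^2·(≡23), b=41^2·(≡10) mod 41; (23|41)=+1, (10|41)=+1; (−1)^{2·2·20}·(+1)^2·(+1)^2 = +1.
v=23: a=23^0·(≡2), b=23^-1·(≡13) mod 23; (2|23)=+1, (13|23)=+1; (−1)^{0·-1·11}·(+1)^-1·(+1)^0 = +1.
v=5: a=5^4·(≡2), b=5^6·(≡2) mod 5; (2|5)=-1, (2|5)=-1; (−1)^{4·6·2}·(-1)^6·(-1)^4 = +1.
v=7: a=7^-2·(≡1), b=7^-2·(≡5) mod 7; (1|7)=+1, (5|7)=-1; (−1)^{-2·-2·3}·(+1)^-2·(-1)^-2 = +1.
v=31: a=31^-2·(≡3), b=31^-2·(≡1) mod 31; (3|31)=-1, (1|31)=+1; (−1)^{-2·-2·15}·(-1)^-2·(+1)^-2 = +1.
v=3: a=3^10·(≡2), b=3^14·(≡1) mod 3; (2|3)=-1, (1|3)=+1; (−1)^{10·14·1}·(-1)^14·(+1)^10 = +1.
v=11: a=11^4·(≡10), b=11^6·(≡3) mod 11; (10|11)=-1, (3|11)=+1; (−1)^{4·6·5}·(-1)^6·(+1)^4 = +1.
v=29: a=29^3·(≡3), b=29^5·(≡16) mod 29; (3|29)=-1, (16|29)=+1; (−1)^{3·5·14}·(-1)^5·(+1)^3 = -1.
v=43: a=43^-4·(≡38), b=43^-6·(≡41) mod 43; (38|43)=+1, (41|43)=+1; (−1)^{-4·-6·21}·(+1)^-6·(+1)^-4 = +1.
v=2: v_2(a)=-2, v_2(b)=-5; units ≡ 3, 5 (mod 8); ε·ε+αω+βω = 1·0+-2·1+-5·1 ≡ 1  ⇒  (a,b)_2 = -1.
(-493, 62698 / ℚ) ramifies at {2, 29}: a division algebra.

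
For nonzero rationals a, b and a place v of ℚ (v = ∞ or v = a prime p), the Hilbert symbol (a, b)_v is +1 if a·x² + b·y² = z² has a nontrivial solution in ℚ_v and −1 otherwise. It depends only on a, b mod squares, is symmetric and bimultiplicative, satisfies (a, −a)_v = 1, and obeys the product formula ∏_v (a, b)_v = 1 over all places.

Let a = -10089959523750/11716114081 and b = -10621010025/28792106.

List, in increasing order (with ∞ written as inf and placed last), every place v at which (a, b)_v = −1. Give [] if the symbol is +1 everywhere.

[7, 19, 41, inf]

(a, b) ≡ (-1558, -10906) mod (ℚ^×)²; places V = {2, 3, 5, 7, 19, 29, 37, 41, 47, ∞}.
(a,b)_41: α=1, u≡28; β=1, v≡33 (mod 41); (28|41)=-1, (33|41)=+1; sign (−1)^0·-1^1·+1^1 = -1.
(a,b)_2: α=1, β=-1; u≡5, v≡3 (mod 8); ε(u)ε(v)=0·1, αω(v)=1·1, βω(u)=-1·1; sum ≡ 0  ⇒  +1.
(a,b)_3: α=2, u≡2; β=2, v≡2 (mod 3); (2|3)=-1, (2|3)=-1; sign (−1)^0·-1^2·-1^2 = +1.
(a,b)_7: α=-4, u≡3; β=-3, v≡5 (mod 7); (3|7)=-1, (5|7)=-1; sign (−1)^0·-1^-3·-1^-4 = -1.
(a,b)_37: α=2, u≡36; β=2, v≡9 (mod 37); (36|37)=+1, (9|37)=+1; sign (−1)^0·+1^2·+1^2 = +1.
(a,b)_47: α=-4, u≡35; β=-2, v≡26 (mod 47); (35|47)=-1, (26|47)=-1; sign (−1)^0·-1^-2·-1^-4 = +1.
(a,b)_∞: sgn(-1558)=−, sgn(-10906)=−, so -1.
(a,b)_19: α=1, u≡2; β=-1, v≡14 (mod 19); (2|19)=-1, (14|19)=-1; sign (−1)^1·-1^-1·-1^1 = -1.
(a,b)_29: α=2, u≡27; β=2, v≡14 (mod 29); (27|29)=-1, (14|29)=-1; sign (−1)^0·-1^2·-1^2 = +1.
(a,b)_5: α=4, u≡2; β=2, v≡4 (mod 5); (2|5)=-1, (4|5)=+1; sign (−1)^0·-1^2·+1^4 = +1.
Ram(-1558, -10906) = {7, 19, 41, ∞}; no ℚ_7-point on the conic.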